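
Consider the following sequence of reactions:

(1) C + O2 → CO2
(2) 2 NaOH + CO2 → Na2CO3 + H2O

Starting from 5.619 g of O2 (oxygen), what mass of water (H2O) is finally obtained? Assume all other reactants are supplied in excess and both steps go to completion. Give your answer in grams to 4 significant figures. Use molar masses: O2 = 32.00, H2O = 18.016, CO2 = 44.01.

n(O2) = 5.6190 / 32.00 = 0.17559 mol.
Step 1 gives a 1:1 ratio of O2 to CO2, so n(CO2) = 0.17559 mol.
In step 2 the CO2:H2O ratio is 1:1, so n(H2O) = 0.17559 mol.
Mass of H2O = 0.17559 × 18.016 = 3.1635 g.

3.163 g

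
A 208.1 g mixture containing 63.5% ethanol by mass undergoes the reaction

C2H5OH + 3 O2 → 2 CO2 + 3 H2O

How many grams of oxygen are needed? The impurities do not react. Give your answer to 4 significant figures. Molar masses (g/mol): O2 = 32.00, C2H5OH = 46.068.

275.4 g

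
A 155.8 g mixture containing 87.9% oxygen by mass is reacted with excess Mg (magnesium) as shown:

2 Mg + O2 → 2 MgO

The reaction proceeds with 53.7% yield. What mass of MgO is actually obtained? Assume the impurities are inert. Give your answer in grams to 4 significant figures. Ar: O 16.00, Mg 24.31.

Pure O2 available = 155.8 g × 0.879 = 136.95 g.
M(O2) = 2(16.00) = 32.00 g/mol.
M(MgO) = 24.31 + 16.00 = 40.31 g/mol.
n(O2) = 136.95 g / 32.00 g/mol = 4.2796 mol.
From the equation the O2:MgO mole ratio is 1:2, so n(MgO) = 4.2796 × 2/1 = 8.5593 mol.
Mass of MgO = 8.5593 mol × 40.31 g/mol = 345.02 g.
Actual mass collected = 345.02 g × 0.537 = 185.28 g.

185.3 g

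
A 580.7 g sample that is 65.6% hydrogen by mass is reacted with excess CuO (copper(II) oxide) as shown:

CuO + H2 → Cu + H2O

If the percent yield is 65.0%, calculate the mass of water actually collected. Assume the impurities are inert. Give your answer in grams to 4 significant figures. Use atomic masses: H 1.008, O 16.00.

2213 g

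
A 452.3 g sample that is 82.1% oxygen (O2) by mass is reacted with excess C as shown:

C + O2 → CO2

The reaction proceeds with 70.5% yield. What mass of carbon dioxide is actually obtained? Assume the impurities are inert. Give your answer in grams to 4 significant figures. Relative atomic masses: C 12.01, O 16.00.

360.0 g

Pure O2 available = 452.3 g × 0.821 = 371.34 g.
M(O2) = 2(16.00) = 32.00 g/mol.
M(CO2) = 12.01 + 2(16.00) = 44.01 g/mol.
n(O2) = 371.34 g / 32.00 g/mol = 11.604 mol.
From the equation the O2:CO2 mole ratio is 1:1, so n(CO2) = 11.604 × 1/1 = 11.604 mol.
Mass of CO2 = 11.604 mol × 44.01 g/mol = 510.71 g.
Actual mass collected = 510.71 g × 0.705 = 360.05 g.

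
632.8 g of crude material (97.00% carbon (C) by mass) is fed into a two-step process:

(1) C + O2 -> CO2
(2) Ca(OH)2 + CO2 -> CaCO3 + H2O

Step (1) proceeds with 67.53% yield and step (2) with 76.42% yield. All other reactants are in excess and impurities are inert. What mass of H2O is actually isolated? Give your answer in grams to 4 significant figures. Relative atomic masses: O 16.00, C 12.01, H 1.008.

Pure C = 632.8 × 0.9700 = 613.82 g.
M(C) = 12.01 g/mol.
M(H2O) = 2(1.008) + 16.00 = 18.016 g/mol.
n(C) = 613.82 / 12.01 = 51.109 mol.
Step 1 (C:CO2 = 1:1): theoretical n(CO2) = 51.109 mol; at 67.53% yield, n(CO2) = 34.514 mol.
Step 2 (CO2:H2O = 1:1): theoretical n(H2O) = 34.514 mol, so theoretical mass = 34.514 × 18.016 = 621.80 g.
At 76.42% yield, actual mass of H2O = 621.80 × 0.7642 = 475.18 g.

475.2 g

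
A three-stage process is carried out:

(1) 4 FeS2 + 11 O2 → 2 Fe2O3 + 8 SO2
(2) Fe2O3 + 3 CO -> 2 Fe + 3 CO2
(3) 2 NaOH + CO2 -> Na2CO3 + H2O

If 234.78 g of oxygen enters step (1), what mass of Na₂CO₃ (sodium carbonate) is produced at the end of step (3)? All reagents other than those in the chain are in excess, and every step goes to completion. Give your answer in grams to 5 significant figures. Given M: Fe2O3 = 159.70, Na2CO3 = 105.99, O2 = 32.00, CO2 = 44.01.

424.16 g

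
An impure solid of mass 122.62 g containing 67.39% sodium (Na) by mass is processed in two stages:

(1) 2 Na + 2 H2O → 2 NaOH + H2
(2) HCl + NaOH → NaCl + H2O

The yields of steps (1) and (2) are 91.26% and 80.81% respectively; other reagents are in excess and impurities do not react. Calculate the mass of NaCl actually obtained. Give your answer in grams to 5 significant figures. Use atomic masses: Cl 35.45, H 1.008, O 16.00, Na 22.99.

Pure Na = 122.62 × 0.6739 = 82.6336 g.
M(Na) = 22.99 g/mol.
M(NaCl) = 22.99 + 35.45 = 58.44 g/mol.
n(Na) = 82.6336 / 22.99 = 3.59433 mol.
Step 1 (Na:NaOH = 2:2): theoretical n(NaOH) = 3.59433 mol; at 91.26% yield, n(NaOH) = 3.28018 mol.
Step 2 (NaOH:NaCl = 1:1): theoretical n(NaCl) = 3.28018 mol, so theoretical mass = 3.28018 × 58.44 = 191.694 g.
At 80.81% yield, actual mass of NaCl = 191.694 × 0.8081 = 154.908 g.

154.91 g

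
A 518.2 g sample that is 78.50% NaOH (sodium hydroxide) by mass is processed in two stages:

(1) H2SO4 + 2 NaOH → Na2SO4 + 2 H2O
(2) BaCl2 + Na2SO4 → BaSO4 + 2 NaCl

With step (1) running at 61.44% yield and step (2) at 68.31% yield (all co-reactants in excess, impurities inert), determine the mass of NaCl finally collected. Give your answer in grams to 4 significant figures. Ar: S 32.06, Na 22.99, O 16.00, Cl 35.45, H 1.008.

Pure NaOH = 518.2 × 0.7850 = 406.79 g.
M(NaOH) = 22.99 + 16.00 + 1.008 = 39.998 g/mol.
M(NaCl) = 22.99 + 35.45 = 58.44 g/mol.
n(NaOH) = 406.79 / 39.998 = 10.170 mol.
Step 1 (NaOH:Na2SO4 = 2:1): theoretical n(Na2SO4) = 5.0851 mol; at 61.44% yield, n(Na2SO4) = 3.1243 mol.
Step 2 (Na2SO4:NaCl = 1:2): theoretical n(NaCl) = 6.2486 mol, so theoretical mass = 6.2486 × 58.44 = 365.17 g.
At 68.31% yield, actual mass of NaCl = 365.17 × 0.6831 = 249.44 g.

249.4 g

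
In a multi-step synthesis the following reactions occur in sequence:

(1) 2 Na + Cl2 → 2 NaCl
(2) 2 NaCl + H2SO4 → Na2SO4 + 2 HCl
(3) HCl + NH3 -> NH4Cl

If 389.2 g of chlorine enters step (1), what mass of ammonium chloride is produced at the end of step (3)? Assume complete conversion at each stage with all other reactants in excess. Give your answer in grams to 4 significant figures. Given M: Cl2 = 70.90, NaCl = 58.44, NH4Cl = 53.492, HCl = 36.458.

n(Cl2) = 389.2 / 70.90 = 5.4894 mol.
Reaction (1): Cl2→NaCl ratio 1:2 ⇒ n(NaCl) = 10.979 mol.
Reaction (2): NaCl→HCl ratio 2:2 ⇒ n(HCl) = 10.979 mol.
Reaction (3): HCl→NH4Cl ratio 1:1 ⇒ n(NH4Cl) = 10.979 mol.
Mass of NH4Cl = 10.979 × 53.492 = 587.28 g.

587.3 g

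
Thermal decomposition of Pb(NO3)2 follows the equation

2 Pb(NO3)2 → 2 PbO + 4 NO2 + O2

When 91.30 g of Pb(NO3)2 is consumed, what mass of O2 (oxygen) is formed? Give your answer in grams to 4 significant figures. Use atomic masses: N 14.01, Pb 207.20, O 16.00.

M(Pb(NO3)2) = 207.20 + 2(14.01) + 6(16.00) = 331.22 g/mol.
M(O2) = 2(16.00) = 32.00 g/mol.
n(Pb(NO3)2) = 91.300 g / 331.22 g/mol = 0.27565 mol.
From the equation the Pb(NO3)2:O2 mole ratio is 2:1, so n(O2) = 0.27565 × 1/2 = 0.13782 mol.
Mass of O2 = 0.13782 mol × 32.00 g/mol = 4.4104 g.

4.410 g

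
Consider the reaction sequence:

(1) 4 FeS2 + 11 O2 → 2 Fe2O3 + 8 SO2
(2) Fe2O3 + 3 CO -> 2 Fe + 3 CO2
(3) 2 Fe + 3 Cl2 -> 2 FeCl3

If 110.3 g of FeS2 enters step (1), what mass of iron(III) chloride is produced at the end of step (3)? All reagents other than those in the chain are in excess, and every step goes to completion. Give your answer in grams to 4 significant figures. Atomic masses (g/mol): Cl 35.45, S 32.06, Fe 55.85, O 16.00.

149.1 g

M(FeS2) = 55.85 + 2(32.06) = 119.97 g/mol.
M(FeCl3) = 55.85 + 3(35.45) = 162.20 g/mol.
n(FeS2) = 110.3 / 119.97 = 0.91940 mol.
Reaction (1): FeS2→Fe2O3 ratio 4:2 ⇒ n(Fe2O3) = 0.45970 mol.
Reaction (2): Fe2O3→Fe ratio 1:2 ⇒ n(Fe) = 0.91940 mol.
Reaction (3): Fe→FeCl3 ratio 2:2 ⇒ n(FeCl3) = 0.91940 mol.
Mass of FeCl3 = 0.91940 × 162.20 = 149.13 g.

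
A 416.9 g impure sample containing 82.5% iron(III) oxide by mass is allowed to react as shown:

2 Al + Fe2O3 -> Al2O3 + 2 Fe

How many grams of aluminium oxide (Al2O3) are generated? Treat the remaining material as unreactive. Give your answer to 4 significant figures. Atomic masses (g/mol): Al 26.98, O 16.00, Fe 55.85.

Mass of pure Fe2O3 = 416.9 g × 0.825 = 343.94 g.
M(Fe2O3) = 2(55.85) + 3(16.00) = 159.70 g/mol.
M(Al2O3) = 2(26.98) + 3(16.00) = 101.96 g/mol.
n(Fe2O3) = 343.94 g / 159.70 g/mol = 2.1537 mol.
From the equation the Fe2O3:Al2O3 mole ratio is 1:1, so n(Al2O3) = 2.1537 × 1/1 = 2.1537 mol.
Mass of Al2O3 = 2.1537 mol × 101.96 g/mol = 219.59 g.

219.6 g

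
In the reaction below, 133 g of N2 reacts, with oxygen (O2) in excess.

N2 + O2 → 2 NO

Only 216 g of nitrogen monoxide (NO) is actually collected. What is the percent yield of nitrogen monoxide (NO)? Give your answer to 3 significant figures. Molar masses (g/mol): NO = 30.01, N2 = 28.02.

n(N2) = 133.0 g / 28.02 g/mol = 4.747 mol.
From the equation the N2:NO mole ratio is 1:2, so n(NO) = 4.747 × 2/1 = 9.493 mol.
Mass of NO = 9.493 mol × 30.01 g/mol = 284.9 g.
This is the theoretical yield. Percent yield = 216 g / 284.9 g × 100% = 75.82%.

75.8 %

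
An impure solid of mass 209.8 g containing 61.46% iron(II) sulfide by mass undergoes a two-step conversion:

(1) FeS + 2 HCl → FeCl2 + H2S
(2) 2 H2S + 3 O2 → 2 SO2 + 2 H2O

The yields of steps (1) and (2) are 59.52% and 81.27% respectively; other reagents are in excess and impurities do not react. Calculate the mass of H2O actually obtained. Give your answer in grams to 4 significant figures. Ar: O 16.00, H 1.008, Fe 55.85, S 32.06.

12.78 g

Pure FeS = 209.8 × 0.6146 = 128.94 g.
M(FeS) = 55.85 + 32.06 = 87.91 g/mol.
M(H2O) = 2(1.008) + 16.00 = 18.016 g/mol.
n(FeS) = 128.94 / 87.91 = 1.4668 mol.
Step 1 (FeS:H2S = 1:1): theoretical n(H2S) = 1.4668 mol; at 59.52% yield, n(H2S) = 0.87302 mol.
Step 2 (H2S:H2O = 2:2): theoretical n(H2O) = 0.87302 mol, so theoretical mass = 0.87302 × 18.016 = 15.728 g.
At 81.27% yield, actual mass of H2O = 15.728 × 0.8127 = 12.782 g.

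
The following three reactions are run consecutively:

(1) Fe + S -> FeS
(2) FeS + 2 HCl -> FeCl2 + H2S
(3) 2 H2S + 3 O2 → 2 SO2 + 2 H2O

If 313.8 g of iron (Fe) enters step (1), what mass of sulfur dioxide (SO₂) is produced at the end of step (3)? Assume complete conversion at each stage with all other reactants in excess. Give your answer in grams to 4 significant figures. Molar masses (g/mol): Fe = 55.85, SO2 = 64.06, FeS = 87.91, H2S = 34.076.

359.9 g

n(Fe) = 313.8 / 55.85 = 5.6186 mol.
Reaction (1): Fe→FeS ratio 1:1 ⇒ n(FeS) = 5.6186 mol.
Reaction (2): FeS→H2S ratio 1:1 ⇒ n(H2S) = 5.6186 mol.
Reaction (3): H2S→SO2 ratio 2:2 ⇒ n(SO2) = 5.6186 mol.
Mass of SO2 = 5.6186 × 64.06 = 359.93 g.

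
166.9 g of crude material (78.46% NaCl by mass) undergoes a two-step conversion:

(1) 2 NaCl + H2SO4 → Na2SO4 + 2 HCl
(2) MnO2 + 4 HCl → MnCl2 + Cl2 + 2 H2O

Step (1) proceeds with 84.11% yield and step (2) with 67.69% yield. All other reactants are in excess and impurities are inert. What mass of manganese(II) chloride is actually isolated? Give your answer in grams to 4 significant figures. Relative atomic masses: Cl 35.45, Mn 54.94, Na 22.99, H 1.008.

40.14 g

Pure NaCl = 166.9 × 0.7846 = 130.95 g.
M(NaCl) = 22.99 + 35.45 = 58.44 g/mol.
M(MnCl2) = 54.94 + 2(35.45) = 125.84 g/mol.
n(NaCl) = 130.95 / 58.44 = 2.2408 mol.
Step 1 (NaCl:HCl = 2:2): theoretical n(HCl) = 2.2408 mol; at 84.11% yield, n(HCl) = 1.8847 mol.
Step 2 (HCl:MnCl2 = 4:1): theoretical n(MnCl2) = 0.47117 mol, so theoretical mass = 0.47117 × 125.84 = 59.293 g.
At 67.69% yield, actual mass of MnCl2 = 59.293 × 0.6769 = 40.135 g.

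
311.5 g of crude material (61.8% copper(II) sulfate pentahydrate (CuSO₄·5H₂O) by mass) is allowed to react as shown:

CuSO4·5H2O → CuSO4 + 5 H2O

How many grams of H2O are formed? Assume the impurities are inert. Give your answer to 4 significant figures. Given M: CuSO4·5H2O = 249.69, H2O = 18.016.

69.45 g

Mass of pure CuSO4·5H2O = 311.5 g × 0.618 = 192.51 g.
n(CuSO4·5H2O) = 192.51 g / 249.69 g/mol = 0.77098 mol.
From the equation the CuSO4·5H2O:H2O mole ratio is 1:5, so n(H2O) = 0.77098 × 5/1 = 3.8549 mol.
Mass of H2O = 3.8549 mol × 18.016 g/mol = 69.450 g.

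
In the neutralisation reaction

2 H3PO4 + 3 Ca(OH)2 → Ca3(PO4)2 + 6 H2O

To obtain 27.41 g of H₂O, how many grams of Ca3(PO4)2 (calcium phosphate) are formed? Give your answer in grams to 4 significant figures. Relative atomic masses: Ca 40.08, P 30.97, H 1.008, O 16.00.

M(H2O) = 2(1.008) + 16.00 = 18.016 g/mol.
M(Ca3(PO4)2) = 3(40.08) + 2(30.97) + 8(16.00) = 310.18 g/mol.
n(H2O) = 27.410 g / 18.016 g/mol = 1.5214 mol.
From the equation the H2O:Ca3(PO4)2 mole ratio is 6:1, so n(Ca3(PO4)2) = 1.5214 × 1/6 = 0.25357 mol.
Mass of Ca3(PO4)2 = 0.25357 mol × 310.18 g/mol = 78.653 g.

78.65 g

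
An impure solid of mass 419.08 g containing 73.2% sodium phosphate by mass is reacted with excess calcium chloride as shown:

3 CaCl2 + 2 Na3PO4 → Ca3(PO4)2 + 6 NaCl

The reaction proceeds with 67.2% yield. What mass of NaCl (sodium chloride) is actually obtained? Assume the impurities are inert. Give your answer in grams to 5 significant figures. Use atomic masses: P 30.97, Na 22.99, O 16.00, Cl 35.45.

Pure Na3PO4 available = 419.08 g × 0.732 = 306.767 g.
M(Na3PO4) = 3(22.99) + 30.97 + 4(16.00) = 163.94 g/mol.
M(NaCl) = 22.99 + 35.45 = 58.44 g/mol.
n(Na3PO4) = 306.767 g / 163.94 g/mol = 1.87121 mol.
From the equation the Na3PO4:NaCl mole ratio is 2:6, so n(NaCl) = 1.87121 × 6/2 = 5.61364 mol.
Mass of NaCl = 5.61364 mol × 58.44 g/mol = 328.061 g.
Actual mass collected = 328.061 g × 0.672 = 220.457 g.

220.46 g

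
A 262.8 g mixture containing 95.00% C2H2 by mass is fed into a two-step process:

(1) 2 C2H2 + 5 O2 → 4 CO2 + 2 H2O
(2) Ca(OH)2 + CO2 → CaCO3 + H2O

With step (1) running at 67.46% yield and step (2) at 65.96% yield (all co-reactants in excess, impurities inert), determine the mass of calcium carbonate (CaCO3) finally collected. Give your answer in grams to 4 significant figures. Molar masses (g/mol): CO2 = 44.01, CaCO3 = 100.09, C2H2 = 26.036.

854.1 g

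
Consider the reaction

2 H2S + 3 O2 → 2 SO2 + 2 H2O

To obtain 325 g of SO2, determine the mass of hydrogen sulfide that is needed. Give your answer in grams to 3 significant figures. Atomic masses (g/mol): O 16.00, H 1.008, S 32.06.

M(SO2) = 32.06 + 2(16.00) = 64.06 g/mol.
M(H2S) = 2(1.008) + 32.06 = 34.076 g/mol.
n(SO2) = 325.0 g / 64.06 g/mol = 5.073 mol.
From the equation the SO2:H2S mole ratio is 2:2, so n(H2S) = 5.073 × 2/2 = 5.073 mol.
Mass of H2S = 5.073 mol × 34.076 g/mol = 172.9 g.

173 g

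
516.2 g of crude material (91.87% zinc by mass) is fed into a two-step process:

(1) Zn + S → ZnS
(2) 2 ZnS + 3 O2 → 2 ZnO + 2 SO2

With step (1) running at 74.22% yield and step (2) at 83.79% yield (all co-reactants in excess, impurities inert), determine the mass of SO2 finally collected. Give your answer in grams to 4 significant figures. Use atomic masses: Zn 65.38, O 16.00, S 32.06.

Pure Zn = 516.2 × 0.9187 = 474.23 g.
M(Zn) = 65.38 g/mol.
M(SO2) = 32.06 + 2(16.00) = 64.06 g/mol.
n(Zn) = 474.23 / 65.38 = 7.2535 mol.
Step 1 (Zn:ZnS = 1:1): theoretical n(ZnS) = 7.2535 mol; at 74.22% yield, n(ZnS) = 5.3835 mol.
Step 2 (ZnS:SO2 = 2:2): theoretical n(SO2) = 5.3835 mol, so theoretical mass = 5.3835 × 64.06 = 344.87 g.
At 83.79% yield, actual mass of SO2 = 344.87 × 0.8379 = 288.97 g.

289.0 g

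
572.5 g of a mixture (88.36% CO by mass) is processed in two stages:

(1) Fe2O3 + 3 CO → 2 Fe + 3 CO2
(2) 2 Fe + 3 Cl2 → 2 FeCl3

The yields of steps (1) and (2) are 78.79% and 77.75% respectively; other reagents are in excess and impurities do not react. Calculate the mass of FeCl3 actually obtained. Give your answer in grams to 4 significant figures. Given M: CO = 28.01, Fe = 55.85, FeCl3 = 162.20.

1196 g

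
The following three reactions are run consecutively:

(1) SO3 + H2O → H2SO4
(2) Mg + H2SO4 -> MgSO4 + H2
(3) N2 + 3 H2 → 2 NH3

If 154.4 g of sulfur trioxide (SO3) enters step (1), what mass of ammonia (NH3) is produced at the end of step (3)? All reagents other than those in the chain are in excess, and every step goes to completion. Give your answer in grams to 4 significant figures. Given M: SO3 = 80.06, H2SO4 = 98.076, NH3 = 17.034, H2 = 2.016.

21.90 g

n(SO3) = 154.4 / 80.06 = 1.9286 mol.
Reaction (1): SO3→H2SO4 ratio 1:1 ⇒ n(H2SO4) = 1.9286 mol.
Reaction (2): H2SO4→H2 ratio 1:1 ⇒ n(H2) = 1.9286 mol.
Reaction (3): H2→NH3 ratio 3:2 ⇒ n(NH3) = 1.2857 mol.
Mass of NH3 = 1.2857 × 17.034 = 21.901 g.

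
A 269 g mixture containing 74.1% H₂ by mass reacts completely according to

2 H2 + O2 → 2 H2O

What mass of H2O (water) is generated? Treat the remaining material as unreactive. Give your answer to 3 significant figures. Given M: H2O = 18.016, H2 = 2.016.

Mass of pure H2 = 269 g × 0.741 = 199.3 g.
n(H2) = 199.3 g / 2.016 g/mol = 98.87 mol.
From the equation the H2:H2O mole ratio is 2:2, so n(H2O) = 98.87 × 2/2 = 98.87 mol.
Mass of H2O = 98.87 mol × 18.016 g/mol = 1781 g.

1780 g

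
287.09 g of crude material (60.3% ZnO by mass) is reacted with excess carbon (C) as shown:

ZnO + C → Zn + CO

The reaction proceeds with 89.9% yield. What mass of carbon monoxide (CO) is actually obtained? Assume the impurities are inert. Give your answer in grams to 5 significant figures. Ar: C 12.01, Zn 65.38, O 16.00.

53.566 g

Pure ZnO available = 287.09 g × 0.603 = 173.115 g.
M(ZnO) = 65.38 + 16.00 = 81.38 g/mol.
M(CO) = 12.01 + 16.00 = 28.01 g/mol.
n(ZnO) = 173.115 g / 81.38 g/mol = 2.12725 mol.
From the equation the ZnO:CO mole ratio is 1:1, so n(CO) = 2.12725 × 1/1 = 2.12725 mol.
Mass of CO = 2.12725 mol × 28.01 g/mol = 59.5842 g.
Actual mass collected = 59.5842 g × 0.899 = 53.5662 g.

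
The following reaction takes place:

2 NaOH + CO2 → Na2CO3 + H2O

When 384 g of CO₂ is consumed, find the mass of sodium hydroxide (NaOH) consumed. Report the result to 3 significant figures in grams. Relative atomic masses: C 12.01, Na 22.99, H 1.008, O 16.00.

M(CO2) = 12.01 + 2(16.00) = 44.01 g/mol.
M(NaOH) = 22.99 + 16.00 + 1.008 = 39.998 g/mol.
n(CO2) = 384.0 g / 44.01 g/mol = 8.725 mol.
From the equation the CO2:NaOH mole ratio is 1:2, so n(NaOH) = 8.725 × 2/1 = 17.45 mol.
Mass of NaOH = 17.45 mol × 39.998 g/mol = 698.0 g.

698 g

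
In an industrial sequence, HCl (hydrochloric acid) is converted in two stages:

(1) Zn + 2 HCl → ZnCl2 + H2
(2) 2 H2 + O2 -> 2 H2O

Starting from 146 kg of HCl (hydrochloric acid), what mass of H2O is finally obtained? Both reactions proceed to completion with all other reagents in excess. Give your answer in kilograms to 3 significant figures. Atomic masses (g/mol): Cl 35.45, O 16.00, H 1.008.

M(HCl) = 1.008 + 35.45 = 36.458 g/mol.
M(H2O) = 2(1.008) + 16.00 = 18.016 g/mol.
146 kg = 146000 g.
n(HCl) = 146000 / 36.458 = 4005 mol.
Step 1 gives a 2:1 ratio of HCl to H2, so n(H2) = 2002 mol.
In step 2 the H2:H2O ratio is 2:2, so n(H2O) = 2002 mol.
Mass of H2O = 2002 × 18.016 = 36070 g = 36.1 kg.

36.1 kg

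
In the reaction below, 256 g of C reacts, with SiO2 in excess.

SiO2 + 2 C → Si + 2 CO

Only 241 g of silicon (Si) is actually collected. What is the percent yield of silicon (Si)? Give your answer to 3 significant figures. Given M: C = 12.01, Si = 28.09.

n(C) = 256.0 g / 12.01 g/mol = 21.32 mol.
From the equation the C:Si mole ratio is 2:1, so n(Si) = 21.32 × 1/2 = 10.66 mol.
Mass of Si = 10.66 mol × 28.09 g/mol = 299.4 g.
This is the theoretical yield. Percent yield = 241 g / 299.4 g × 100% = 80.50%.

80.5 %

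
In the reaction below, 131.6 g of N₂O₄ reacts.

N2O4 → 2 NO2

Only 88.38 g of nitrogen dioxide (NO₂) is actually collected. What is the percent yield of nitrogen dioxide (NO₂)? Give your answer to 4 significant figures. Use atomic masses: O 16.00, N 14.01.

M(N2O4) = 2(14.01) + 4(16.00) = 92.02 g/mol.
M(NO2) = 14.01 + 2(16.00) = 46.01 g/mol.
n(N2O4) = 131.60 g / 92.02 g/mol = 1.4301 mol.
From the equation the N2O4:NO2 mole ratio is 1:2, so n(NO2) = 1.4301 × 2/1 = 2.8602 mol.
Mass of NO2 = 2.8602 mol × 46.01 g/mol = 131.60 g.
This is the theoretical yield. Percent yield = 88.38 g / 131.60 g × 100% = 67.158%.

67.16 %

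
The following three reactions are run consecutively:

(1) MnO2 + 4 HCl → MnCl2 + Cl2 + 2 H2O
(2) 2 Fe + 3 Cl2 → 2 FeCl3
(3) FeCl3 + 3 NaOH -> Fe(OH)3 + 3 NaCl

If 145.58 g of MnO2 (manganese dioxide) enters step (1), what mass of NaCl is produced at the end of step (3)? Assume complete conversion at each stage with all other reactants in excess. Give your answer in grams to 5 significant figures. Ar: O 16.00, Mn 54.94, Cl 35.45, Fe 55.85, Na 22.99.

195.71 g

M(MnO2) = 54.94 + 2(16.00) = 86.94 g/mol.
M(NaCl) = 22.99 + 35.45 = 58.44 g/mol.
n(MnO2) = 145.58 / 86.94 = 1.67449 mol.
Reaction (1): MnO2→Cl2 ratio 1:1 ⇒ n(Cl2) = 1.67449 mol.
Reaction (2): Cl2→FeCl3 ratio 3:2 ⇒ n(FeCl3) = 1.11633 mol.
Reaction (3): FeCl3→NaCl ratio 1:3 ⇒ n(NaCl) = 3.34898 mol.
Mass of NaCl = 3.34898 × 58.44 = 195.714 g.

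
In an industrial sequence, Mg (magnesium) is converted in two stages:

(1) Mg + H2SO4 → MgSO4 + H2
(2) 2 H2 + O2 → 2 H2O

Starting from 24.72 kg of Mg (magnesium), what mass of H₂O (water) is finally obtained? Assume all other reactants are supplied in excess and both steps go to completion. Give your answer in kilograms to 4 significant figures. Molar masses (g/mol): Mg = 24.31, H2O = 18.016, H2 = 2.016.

18.32 kg

24.72 kg = 24720 g.
n(Mg) = 24720 / 24.31 = 1016.9 mol.
Step 1 gives a 1:1 ratio of Mg to H2, so n(H2) = 1016.9 mol.
In step 2 the H2:H2O ratio is 2:2, so n(H2O) = 1016.9 mol.
Mass of H2O = 1016.9 × 18.016 = 18320 g = 18.32 kg.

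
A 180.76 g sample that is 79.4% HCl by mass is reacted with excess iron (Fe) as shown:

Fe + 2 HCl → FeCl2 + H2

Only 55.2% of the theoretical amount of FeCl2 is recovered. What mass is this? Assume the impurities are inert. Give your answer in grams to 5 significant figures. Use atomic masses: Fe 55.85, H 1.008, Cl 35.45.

137.72 g

Pure HCl available = 180.76 g × 0.794 = 143.523 g.
M(HCl) = 1.008 + 35.45 = 36.458 g/mol.
M(FeCl2) = 55.85 + 2(35.45) = 126.75 g/mol.
n(HCl) = 143.523 g / 36.458 g/mol = 3.93668 mol.
From the equation the HCl:FeCl2 mole ratio is 2:1, so n(FeCl2) = 3.93668 × 1/2 = 1.96834 mol.
Mass of FeCl2 = 1.96834 mol × 126.75 g/mol = 249.487 g.
Actual mass collected = 249.487 g × 0.552 = 137.717 g.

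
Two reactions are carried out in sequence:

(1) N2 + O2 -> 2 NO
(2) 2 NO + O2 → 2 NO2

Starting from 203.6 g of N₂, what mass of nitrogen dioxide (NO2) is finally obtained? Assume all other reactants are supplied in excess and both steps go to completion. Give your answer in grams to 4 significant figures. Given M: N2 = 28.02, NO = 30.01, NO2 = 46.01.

668.6 g

n(N2) = 203.60 / 28.02 = 7.2662 mol.
Step 1 gives a 1:2 ratio of N2 to NO, so n(NO) = 14.532 mol.
In step 2 the NO:NO2 ratio is 2:2, so n(NO2) = 14.532 mol.
Mass of NO2 = 14.532 × 46.01 = 668.64 g.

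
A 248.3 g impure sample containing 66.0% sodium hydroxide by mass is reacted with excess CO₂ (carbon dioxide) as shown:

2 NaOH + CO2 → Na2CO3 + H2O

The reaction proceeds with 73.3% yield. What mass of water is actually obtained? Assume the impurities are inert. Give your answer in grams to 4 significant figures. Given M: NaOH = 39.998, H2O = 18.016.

27.05 g

Pure NaOH available = 248.3 g × 0.660 = 163.88 g.
n(NaOH) = 163.88 g / 39.998 g/mol = 4.0972 mol.
From the equation the NaOH:H2O mole ratio is 2:1, so n(H2O) = 4.0972 × 1/2 = 2.0486 mol.
Mass of H2O = 2.0486 mol × 18.016 g/mol = 36.907 g.
Actual mass collected = 36.907 g × 0.733 = 27.053 g.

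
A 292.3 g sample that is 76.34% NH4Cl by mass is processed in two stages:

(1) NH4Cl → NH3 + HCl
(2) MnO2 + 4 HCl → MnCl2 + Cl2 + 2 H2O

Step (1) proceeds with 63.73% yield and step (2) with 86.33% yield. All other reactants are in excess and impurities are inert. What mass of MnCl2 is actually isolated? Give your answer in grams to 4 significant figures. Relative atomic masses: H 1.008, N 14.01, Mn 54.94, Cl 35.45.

72.20 g

Pure NH4Cl = 292.3 × 0.7634 = 223.14 g.
M(NH4Cl) = 14.01 + 4(1.008) + 35.45 = 53.492 g/mol.
M(MnCl2) = 54.94 + 2(35.45) = 125.84 g/mol.
n(NH4Cl) = 223.14 / 53.492 = 4.1715 mol.
Step 1 (NH4Cl:HCl = 1:1): theoretical n(HCl) = 4.1715 mol; at 63.73% yield, n(HCl) = 2.6585 mol.
Step 2 (HCl:MnCl2 = 4:1): theoretical n(MnCl2) = 0.66462 mol, so theoretical mass = 0.66462 × 125.84 = 83.636 g.
At 86.33% yield, actual mass of MnCl2 = 83.636 × 0.8633 = 72.203 g.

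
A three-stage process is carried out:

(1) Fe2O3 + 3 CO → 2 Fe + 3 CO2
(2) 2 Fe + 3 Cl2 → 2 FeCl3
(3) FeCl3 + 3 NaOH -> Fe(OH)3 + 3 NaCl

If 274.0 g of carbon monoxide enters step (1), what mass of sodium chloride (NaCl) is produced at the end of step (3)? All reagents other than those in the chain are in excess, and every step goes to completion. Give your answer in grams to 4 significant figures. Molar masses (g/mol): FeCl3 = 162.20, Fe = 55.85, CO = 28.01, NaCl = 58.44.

n(CO) = 274.0 / 28.01 = 9.7822 mol.
Reaction (1): CO→Fe ratio 3:2 ⇒ n(Fe) = 6.5215 mol.
Reaction (2): Fe→FeCl3 ratio 2:2 ⇒ n(FeCl3) = 6.5215 mol.
Reaction (3): FeCl3→NaCl ratio 1:3 ⇒ n(NaCl) = 19.564 mol.
Mass of NaCl = 19.564 × 58.44 = 1143.3 g.

1143 g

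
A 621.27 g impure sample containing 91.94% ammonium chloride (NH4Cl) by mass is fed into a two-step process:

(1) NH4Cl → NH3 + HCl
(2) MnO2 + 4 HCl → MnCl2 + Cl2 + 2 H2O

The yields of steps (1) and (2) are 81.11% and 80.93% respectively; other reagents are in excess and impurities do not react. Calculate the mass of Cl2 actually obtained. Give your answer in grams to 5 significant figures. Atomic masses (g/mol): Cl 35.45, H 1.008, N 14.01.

Pure NH4Cl = 621.27 × 0.9194 = 571.196 g.
M(NH4Cl) = 14.01 + 4(1.008) + 35.45 = 53.492 g/mol.
M(Cl2) = 2(35.45) = 70.90 g/mol.
n(NH4Cl) = 571.196 / 53.492 = 10.6782 mol.
Step 1 (NH4Cl:HCl = 1:1): theoretical n(HCl) = 10.6782 mol; at 81.11% yield, n(HCl) = 8.66105 mol.
Step 2 (HCl:Cl2 = 4:1): theoretical n(Cl2) = 2.16526 mol, so theoretical mass = 2.16526 × 70.90 = 153.517 g.
At 80.93% yield, actual mass of Cl2 = 153.517 × 0.8093 = 124.241 g.

124.24 g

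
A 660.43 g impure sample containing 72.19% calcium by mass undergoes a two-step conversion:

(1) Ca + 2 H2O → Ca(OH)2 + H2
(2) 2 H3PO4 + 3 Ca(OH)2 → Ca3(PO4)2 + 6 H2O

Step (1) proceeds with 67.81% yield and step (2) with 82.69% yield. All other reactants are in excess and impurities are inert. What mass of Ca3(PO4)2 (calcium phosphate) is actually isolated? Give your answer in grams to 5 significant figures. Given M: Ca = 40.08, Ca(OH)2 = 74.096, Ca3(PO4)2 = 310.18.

689.63 g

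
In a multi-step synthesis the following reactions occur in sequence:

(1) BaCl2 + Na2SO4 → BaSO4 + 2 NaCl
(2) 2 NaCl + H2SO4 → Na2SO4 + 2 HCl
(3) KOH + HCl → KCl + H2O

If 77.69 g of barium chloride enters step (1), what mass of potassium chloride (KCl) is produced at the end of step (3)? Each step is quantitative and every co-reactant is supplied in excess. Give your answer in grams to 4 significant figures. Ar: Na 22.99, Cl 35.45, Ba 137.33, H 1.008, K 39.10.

M(BaCl2) = 137.33 + 2(35.45) = 208.23 g/mol.
M(KCl) = 39.10 + 35.45 = 74.55 g/mol.
n(BaCl2) = 77.69 / 208.23 = 0.37310 mol.
Reaction (1): BaCl2→NaCl ratio 1:2 ⇒ n(NaCl) = 0.74619 mol.
Reaction (2): NaCl→HCl ratio 2:2 ⇒ n(HCl) = 0.74619 mol.
Reaction (3): HCl→KCl ratio 1:1 ⇒ n(KCl) = 0.74619 mol.
Mass of KCl = 0.74619 × 74.55 = 55.629 g.

55.63 g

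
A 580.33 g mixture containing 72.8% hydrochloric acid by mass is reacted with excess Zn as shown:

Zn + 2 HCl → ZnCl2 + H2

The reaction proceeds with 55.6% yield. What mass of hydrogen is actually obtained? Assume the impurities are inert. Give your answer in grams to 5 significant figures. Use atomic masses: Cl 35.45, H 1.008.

6.4945 g

Pure HCl available = 580.33 g × 0.728 = 422.480 g.
M(HCl) = 1.008 + 35.45 = 36.458 g/mol.
M(H2) = 2(1.008) = 2.016 g/mol.
n(HCl) = 422.480 g / 36.458 g/mol = 11.5881 mol.
From the equation the HCl:H2 mole ratio is 2:1, so n(H2) = 11.5881 × 1/2 = 5.79407 mol.
Mass of H2 = 5.79407 mol × 2.016 g/mol = 11.6808 g.
Actual mass collected = 11.6808 g × 0.556 = 6.49455 g.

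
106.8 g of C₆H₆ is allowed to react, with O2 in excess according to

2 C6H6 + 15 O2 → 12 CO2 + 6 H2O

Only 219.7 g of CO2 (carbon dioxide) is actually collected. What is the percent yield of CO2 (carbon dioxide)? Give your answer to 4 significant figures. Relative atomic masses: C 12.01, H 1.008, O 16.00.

M(C6H6) = 6(12.01) + 6(1.008) = 78.108 g/mol.
M(CO2) = 12.01 + 2(16.00) = 44.01 g/mol.
n(C6H6) = 106.80 g / 78.108 g/mol = 1.3673 mol.
From the equation the C6H6:CO2 mole ratio is 2:12, so n(CO2) = 1.3673 × 12/2 = 8.2040 mol.
Mass of CO2 = 8.2040 mol × 44.01 g/mol = 361.06 g.
This is the theoretical yield. Percent yield = 219.7 g / 361.06 g × 100% = 60.849%.

60.85 %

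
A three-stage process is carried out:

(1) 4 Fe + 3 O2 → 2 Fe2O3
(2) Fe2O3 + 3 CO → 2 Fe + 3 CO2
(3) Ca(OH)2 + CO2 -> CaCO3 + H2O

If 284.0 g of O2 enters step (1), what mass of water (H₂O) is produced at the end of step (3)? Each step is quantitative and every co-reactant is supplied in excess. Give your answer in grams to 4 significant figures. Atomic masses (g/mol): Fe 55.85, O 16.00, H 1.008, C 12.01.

M(O2) = 2(16.00) = 32.00 g/mol.
M(H2O) = 2(1.008) + 16.00 = 18.016 g/mol.
n(O2) = 284.0 / 32.00 = 8.8750 mol.
Reaction (1): O2→Fe2O3 ratio 3:2 ⇒ n(Fe2O3) = 5.9167 mol.
Reaction (2): Fe2O3→CO2 ratio 1:3 ⇒ n(CO2) = 17.750 mol.
Reaction (3): CO2→H2O ratio 1:1 ⇒ n(H2O) = 17.750 mol.
Mass of H2O = 17.750 × 18.016 = 319.78 g.

319.8 g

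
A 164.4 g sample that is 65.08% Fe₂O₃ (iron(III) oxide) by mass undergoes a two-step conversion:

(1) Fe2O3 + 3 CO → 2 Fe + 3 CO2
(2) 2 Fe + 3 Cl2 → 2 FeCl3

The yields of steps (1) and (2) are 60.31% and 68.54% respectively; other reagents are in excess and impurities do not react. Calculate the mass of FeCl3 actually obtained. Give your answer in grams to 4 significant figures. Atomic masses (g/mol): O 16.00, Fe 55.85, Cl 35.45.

Pure Fe2O3 = 164.4 × 0.6508 = 106.99 g.
M(Fe2O3) = 2(55.85) + 3(16.00) = 159.70 g/mol.
M(FeCl3) = 55.85 + 3(35.45) = 162.20 g/mol.
n(Fe2O3) = 106.99 / 159.70 = 0.66995 mol.
Step 1 (Fe2O3:Fe = 1:2): theoretical n(Fe) = 1.3399 mol; at 60.31% yield, n(Fe) = 0.80810 mol.
Step 2 (Fe:FeCl3 = 2:2): theoretical n(FeCl3) = 0.80810 mol, so theoretical mass = 0.80810 × 162.20 = 131.07 g.
At 68.54% yield, actual mass of FeCl3 = 131.07 × 0.6854 = 89.838 g.

89.84 g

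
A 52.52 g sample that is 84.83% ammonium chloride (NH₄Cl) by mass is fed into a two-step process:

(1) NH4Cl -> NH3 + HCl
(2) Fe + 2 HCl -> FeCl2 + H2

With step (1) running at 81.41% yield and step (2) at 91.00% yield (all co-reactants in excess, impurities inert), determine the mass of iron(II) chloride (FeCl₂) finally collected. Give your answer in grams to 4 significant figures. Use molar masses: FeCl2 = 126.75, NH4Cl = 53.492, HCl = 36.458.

39.10 g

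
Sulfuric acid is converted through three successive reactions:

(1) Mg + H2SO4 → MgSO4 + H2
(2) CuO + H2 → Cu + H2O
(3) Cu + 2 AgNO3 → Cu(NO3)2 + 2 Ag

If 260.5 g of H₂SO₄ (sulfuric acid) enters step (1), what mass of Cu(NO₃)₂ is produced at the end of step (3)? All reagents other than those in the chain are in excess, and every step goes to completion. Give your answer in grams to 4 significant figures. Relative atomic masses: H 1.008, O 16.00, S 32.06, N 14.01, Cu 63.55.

M(H2SO4) = 2(1.008) + 32.06 + 4(16.00) = 98.076 g/mol.
M(Cu(NO3)2) = 63.55 + 2(14.01) + 6(16.00) = 187.57 g/mol.
n(H2SO4) = 260.5 / 98.076 = 2.6561 mol.
Reaction (1): H2SO4→H2 ratio 1:1 ⇒ n(H2) = 2.6561 mol.
Reaction (2): H2→Cu ratio 1:1 ⇒ n(Cu) = 2.6561 mol.
Reaction (3): Cu→Cu(NO3)2 ratio 1:1 ⇒ n(Cu(NO3)2) = 2.6561 mol.
Mass of Cu(NO3)2 = 2.6561 × 187.57 = 498.21 g.

498.2 g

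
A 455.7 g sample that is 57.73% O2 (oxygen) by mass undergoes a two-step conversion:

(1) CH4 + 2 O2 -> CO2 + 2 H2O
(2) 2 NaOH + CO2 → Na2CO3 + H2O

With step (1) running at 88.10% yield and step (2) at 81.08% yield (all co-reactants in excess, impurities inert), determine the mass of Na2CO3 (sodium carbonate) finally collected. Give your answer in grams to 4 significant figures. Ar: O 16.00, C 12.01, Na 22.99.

311.2 g

Pure O2 = 455.7 × 0.5773 = 263.08 g.
M(O2) = 2(16.00) = 32.00 g/mol.
M(Na2CO3) = 2(22.99) + 12.01 + 3(16.00) = 105.99 g/mol.
n(O2) = 263.08 / 32.00 = 8.2211 mol.
Step 1 (O2:CO2 = 2:1): theoretical n(CO2) = 4.1106 mol; at 88.10% yield, n(CO2) = 3.6214 mol.
Step 2 (CO2:Na2CO3 = 1:1): theoretical n(Na2CO3) = 3.6214 mol, so theoretical mass = 3.6214 × 105.99 = 383.83 g.
At 81.08% yield, actual mass of Na2CO3 = 383.83 × 0.8108 = 311.21 g.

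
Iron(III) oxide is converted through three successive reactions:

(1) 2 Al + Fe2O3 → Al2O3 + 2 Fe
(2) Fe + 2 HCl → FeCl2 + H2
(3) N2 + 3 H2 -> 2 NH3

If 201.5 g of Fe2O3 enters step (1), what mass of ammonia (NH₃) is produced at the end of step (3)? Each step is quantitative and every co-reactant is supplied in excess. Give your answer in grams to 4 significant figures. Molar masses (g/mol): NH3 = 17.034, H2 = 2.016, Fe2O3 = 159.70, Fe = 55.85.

n(Fe2O3) = 201.5 / 159.70 = 1.2617 mol.
Reaction (1): Fe2O3→Fe ratio 1:2 ⇒ n(Fe) = 2.5235 mol.
Reaction (2): Fe→H2 ratio 1:1 ⇒ n(H2) = 2.5235 mol.
Reaction (3): H2→NH3 ratio 3:2 ⇒ n(NH3) = 1.6823 mol.
Mass of NH3 = 1.6823 × 17.034 = 28.657 g.

28.66 g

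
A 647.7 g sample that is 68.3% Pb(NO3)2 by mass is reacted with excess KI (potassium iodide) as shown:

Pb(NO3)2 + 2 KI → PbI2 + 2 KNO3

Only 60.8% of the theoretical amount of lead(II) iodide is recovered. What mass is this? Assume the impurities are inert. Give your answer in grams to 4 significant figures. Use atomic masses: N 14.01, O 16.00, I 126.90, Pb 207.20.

374.4 g

Pure Pb(NO3)2 available = 647.7 g × 0.683 = 442.38 g.
M(Pb(NO3)2) = 207.20 + 2(14.01) + 6(16.00) = 331.22 g/mol.
M(PbI2) = 207.20 + 2(126.90) = 461.00 g/mol.
n(Pb(NO3)2) = 442.38 g / 331.22 g/mol = 1.3356 mol.
From the equation the Pb(NO3)2:PbI2 mole ratio is 1:1, so n(PbI2) = 1.3356 × 1/1 = 1.3356 mol.
Mass of PbI2 = 1.3356 mol × 461.00 g/mol = 615.71 g.
Actual mass collected = 615.71 g × 0.608 = 374.35 g.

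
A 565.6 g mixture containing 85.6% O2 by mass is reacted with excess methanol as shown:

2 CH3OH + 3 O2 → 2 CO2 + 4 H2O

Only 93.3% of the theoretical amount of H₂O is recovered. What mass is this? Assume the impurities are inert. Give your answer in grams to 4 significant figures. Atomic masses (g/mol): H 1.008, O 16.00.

339.1 g

Pure O2 available = 565.6 g × 0.856 = 484.15 g.
M(O2) = 2(16.00) = 32.00 g/mol.
M(H2O) = 2(1.008) + 16.00 = 18.016 g/mol.
n(O2) = 484.15 g / 32.00 g/mol = 15.130 mol.
From the equation the O2:H2O mole ratio is 3:4, so n(H2O) = 15.130 × 4/3 = 20.173 mol.
Mass of H2O = 20.173 mol × 18.016 g/mol = 363.44 g.
Actual mass collected = 363.44 g × 0.933 = 339.09 g.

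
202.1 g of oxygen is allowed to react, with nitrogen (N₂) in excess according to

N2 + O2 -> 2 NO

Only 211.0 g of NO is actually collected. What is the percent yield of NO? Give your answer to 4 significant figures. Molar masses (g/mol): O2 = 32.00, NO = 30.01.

55.66 %

n(O2) = 202.10 g / 32.00 g/mol = 6.3156 mol.
From the equation the O2:NO mole ratio is 1:2, so n(NO) = 6.3156 × 2/1 = 12.631 mol.
Mass of NO = 12.631 mol × 30.01 g/mol = 379.06 g.
This is the theoretical yield. Percent yield = 211.0 g / 379.06 g × 100% = 55.663%.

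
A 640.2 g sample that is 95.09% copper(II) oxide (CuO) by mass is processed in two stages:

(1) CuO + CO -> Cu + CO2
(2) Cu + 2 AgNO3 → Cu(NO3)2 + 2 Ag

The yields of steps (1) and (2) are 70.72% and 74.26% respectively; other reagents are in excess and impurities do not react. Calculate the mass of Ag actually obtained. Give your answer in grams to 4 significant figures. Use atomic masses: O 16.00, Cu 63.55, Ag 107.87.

867.0 g

Pure CuO = 640.2 × 0.9509 = 608.77 g.
M(CuO) = 63.55 + 16.00 = 79.55 g/mol.
M(Ag) = 107.87 g/mol.
n(CuO) = 608.77 / 79.55 = 7.6526 mol.
Step 1 (CuO:Cu = 1:1): theoretical n(Cu) = 7.6526 mol; at 70.72% yield, n(Cu) = 5.4119 mol.
Step 2 (Cu:Ag = 1:2): theoretical n(Ag) = 10.824 mol, so theoretical mass = 10.824 × 107.87 = 1167.6 g.
At 74.26% yield, actual mass of Ag = 1167.6 × 0.7426 = 867.04 g.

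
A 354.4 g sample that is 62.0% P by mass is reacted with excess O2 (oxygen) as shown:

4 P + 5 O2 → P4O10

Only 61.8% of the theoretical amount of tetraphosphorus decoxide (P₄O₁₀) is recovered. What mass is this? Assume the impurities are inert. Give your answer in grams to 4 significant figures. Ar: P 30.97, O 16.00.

311.2 g

Pure P available = 354.4 g × 0.620 = 219.73 g.
M(P) = 30.97 g/mol.
M(P4O10) = 4(30.97) + 10(16.00) = 283.88 g/mol.
n(P) = 219.73 g / 30.97 g/mol = 7.0949 mol.
From the equation the P:P4O10 mole ratio is 4:1, so n(P4O10) = 7.0949 × 1/4 = 1.7737 mol.
Mass of P4O10 = 1.7737 mol × 283.88 g/mol = 503.52 g.
Actual mass collected = 503.52 g × 0.618 = 311.18 g.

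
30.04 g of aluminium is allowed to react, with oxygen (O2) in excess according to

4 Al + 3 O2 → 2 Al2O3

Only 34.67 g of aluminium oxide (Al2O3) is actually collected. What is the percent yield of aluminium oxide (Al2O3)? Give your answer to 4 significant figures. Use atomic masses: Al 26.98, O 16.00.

61.08 %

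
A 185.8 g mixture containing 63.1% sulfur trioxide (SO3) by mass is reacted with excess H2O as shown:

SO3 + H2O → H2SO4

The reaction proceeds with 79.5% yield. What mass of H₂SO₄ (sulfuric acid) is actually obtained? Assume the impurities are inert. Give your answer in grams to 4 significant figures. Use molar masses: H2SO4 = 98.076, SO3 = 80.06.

114.2 g

Pure SO3 available = 185.8 g × 0.631 = 117.24 g.
n(SO3) = 117.24 g / 80.06 g/mol = 1.4644 mol.
From the equation the SO3:H2SO4 mole ratio is 1:1, so n(H2SO4) = 1.4644 × 1/1 = 1.4644 mol.
Mass of H2SO4 = 1.4644 mol × 98.076 g/mol = 143.62 g.
Actual mass collected = 143.62 g × 0.795 = 114.18 g.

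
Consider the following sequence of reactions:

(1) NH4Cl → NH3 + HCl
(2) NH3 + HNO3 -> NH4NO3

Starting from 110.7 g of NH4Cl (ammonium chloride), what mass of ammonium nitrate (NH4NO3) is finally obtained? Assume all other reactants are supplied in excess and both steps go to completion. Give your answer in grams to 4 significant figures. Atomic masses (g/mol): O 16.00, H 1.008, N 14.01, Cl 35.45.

165.7 g

M(NH4Cl) = 14.01 + 4(1.008) + 35.45 = 53.492 g/mol.
M(NH4NO3) = 2(14.01) + 4(1.008) + 3(16.00) = 80.052 g/mol.
n(NH4Cl) = 110.70 / 53.492 = 2.0695 mol.
Step 1 gives a 1:1 ratio of NH4Cl to NH3, so n(NH3) = 2.0695 mol.
In step 2 the NH3:NH4NO3 ratio is 1:1, so n(NH4NO3) = 2.0695 mol.
Mass of NH4NO3 = 2.0695 × 80.052 = 165.67 g.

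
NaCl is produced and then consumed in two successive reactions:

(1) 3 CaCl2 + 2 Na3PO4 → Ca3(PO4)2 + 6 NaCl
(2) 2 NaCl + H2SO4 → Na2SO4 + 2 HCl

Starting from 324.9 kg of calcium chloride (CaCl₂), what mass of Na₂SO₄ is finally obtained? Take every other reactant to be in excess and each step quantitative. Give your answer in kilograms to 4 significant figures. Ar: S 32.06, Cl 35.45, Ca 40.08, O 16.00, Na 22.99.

M(CaCl2) = 40.08 + 2(35.45) = 110.98 g/mol.
M(Na2SO4) = 2(22.99) + 32.06 + 4(16.00) = 142.04 g/mol.
324.9 kg = 324900 g.
n(CaCl2) = 324900 / 110.98 = 2927.6 mol.
Step 1 gives a 3:6 ratio of CaCl2 to NaCl, so n(NaCl) = 5855.1 mol.
In step 2 the NaCl:Na2SO4 ratio is 2:1, so n(Na2SO4) = 2927.6 mol.
Mass of Na2SO4 = 2927.6 × 142.04 = 415830 g = 415.8 kg.

415.8 kg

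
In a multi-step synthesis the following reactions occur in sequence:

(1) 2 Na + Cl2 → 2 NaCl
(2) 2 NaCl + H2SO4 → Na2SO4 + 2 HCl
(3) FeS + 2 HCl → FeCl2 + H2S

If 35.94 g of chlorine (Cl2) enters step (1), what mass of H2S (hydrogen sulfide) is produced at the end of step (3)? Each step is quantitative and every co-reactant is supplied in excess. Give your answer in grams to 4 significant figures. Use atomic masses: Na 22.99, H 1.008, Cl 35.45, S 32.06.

17.27 g

M(Cl2) = 2(35.45) = 70.90 g/mol.
M(H2S) = 2(1.008) + 32.06 = 34.076 g/mol.
n(Cl2) = 35.94 / 70.90 = 0.50691 mol.
Reaction (1): Cl2→NaCl ratio 1:2 ⇒ n(NaCl) = 1.0138 mol.
Reaction (2): NaCl→HCl ratio 2:2 ⇒ n(HCl) = 1.0138 mol.
Reaction (3): HCl→H2S ratio 2:1 ⇒ n(H2S) = 0.50691 mol.
Mass of H2S = 0.50691 × 34.076 = 17.274 g.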